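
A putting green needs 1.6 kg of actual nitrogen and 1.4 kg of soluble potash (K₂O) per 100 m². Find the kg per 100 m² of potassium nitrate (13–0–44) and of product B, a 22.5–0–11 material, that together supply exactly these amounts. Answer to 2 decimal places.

Let a = kg of potassium nitrate, b = kg of product B (per 100 m²).
N: 0.13·a + 0.225·b = 1.6
K₂O: 0.44·a + 0.11·b = 1.4
From row1: a = (1.6 − 0.225·b) / 0.13.
Into row2: 0.44·(1.6 − 0.225·b)/0.13 + 0.11·b = 1.4 → b = 6.16293, a = 1.64109.

1.64 kg potassium nitrate, 6.16 kg product B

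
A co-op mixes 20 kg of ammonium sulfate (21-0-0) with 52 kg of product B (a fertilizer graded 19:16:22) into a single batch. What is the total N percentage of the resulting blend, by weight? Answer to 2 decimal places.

19.56% N

Total mass = 20 + 52 = 72 kg.
N mass = 21%×20 + 19%×52 = 14.08 kg.
% N = 14.08 / 72 = 19.5556%.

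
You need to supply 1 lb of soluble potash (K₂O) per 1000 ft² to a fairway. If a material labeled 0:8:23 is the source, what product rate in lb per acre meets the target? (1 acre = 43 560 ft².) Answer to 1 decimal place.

Product per 1000 ft² = 1 / 23% = 4.34783 lb.
Convert to per acre: 4.34783 × 43.56 = 189.391 lb.

189.4 lb of product per acre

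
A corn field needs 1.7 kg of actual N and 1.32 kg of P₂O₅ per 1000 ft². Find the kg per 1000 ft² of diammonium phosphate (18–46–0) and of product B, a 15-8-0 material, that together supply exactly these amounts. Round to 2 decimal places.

With a, b = kg per 1000 ft² of diammonium phosphate and product B:
N: 0.18·a + 0.15·b = 1.7
P₂O₅: 0.46·a + 0.08·b = 1.32
Eliminate b: (row1) − 0.15/0.08·(row2) → -0.6825·a = -0.775, so a = 1.13553.
Then b = (1.32 − 0.46·1.13553) / 0.08 = 9.9707.

1.14 kg diammonium phosphate, 9.97 kg product B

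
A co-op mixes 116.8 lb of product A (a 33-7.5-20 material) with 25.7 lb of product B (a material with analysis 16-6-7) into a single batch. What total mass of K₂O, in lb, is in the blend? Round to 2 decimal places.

K₂O mass = 20%×116.8 + 7%×25.7 = 25.159 lb.

25.16 lb K₂O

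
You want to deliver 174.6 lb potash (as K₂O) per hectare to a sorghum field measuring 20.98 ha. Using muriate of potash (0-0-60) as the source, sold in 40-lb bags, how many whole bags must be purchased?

Product per hectare = 174.6 / 60% = 291 lb.
Total product = 291 × 20.98 = 6105.18 lb.
Bags = ⌈6105.18 / 40⌉ = 153.

153 bags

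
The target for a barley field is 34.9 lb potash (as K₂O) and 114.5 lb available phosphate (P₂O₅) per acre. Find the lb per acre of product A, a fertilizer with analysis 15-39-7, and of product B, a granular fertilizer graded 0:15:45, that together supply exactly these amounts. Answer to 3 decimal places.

Let a = lb of product A, b = lb of product B (per acre).
K₂O: 0.07·a + 0.45·b = 34.9
P₂O₅: 0.39·a + 0.15·b = 114.5
Solving simultaneously: a = 280.54545, b = 33.9152.

280.545 lb product A, 33.915 lb product B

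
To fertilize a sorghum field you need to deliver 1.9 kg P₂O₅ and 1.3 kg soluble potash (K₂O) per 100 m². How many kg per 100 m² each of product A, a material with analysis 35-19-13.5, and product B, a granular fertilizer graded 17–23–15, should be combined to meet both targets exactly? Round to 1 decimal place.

Let a = kg of product A, b = kg of product B (per 100 m²).
P₂O₅: 0.19·a + 0.23·b = 1.9
K₂O: 0.135·a + 0.15·b = 1.3
From row1: a = (1.9 − 0.23·b) / 0.19.
Into row2: 0.135·(1.9 − 0.23·b)/0.19 + 0.15·b = 1.3 → b = 3.72549, a = 5.4902.

5.5 kg product A, 3.7 kg product B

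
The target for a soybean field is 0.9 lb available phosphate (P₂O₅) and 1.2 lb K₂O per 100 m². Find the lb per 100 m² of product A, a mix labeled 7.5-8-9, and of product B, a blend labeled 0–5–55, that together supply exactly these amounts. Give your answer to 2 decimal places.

11.01 lb product A, 0.38 lb product B

With a, b = lb per 100 m² of product A and product B:
P₂O₅: 0.08·a + 0.05·b = 0.9
K₂O: 0.09·a + 0.55·b = 1.2
Solving simultaneously: a = 11.0127, b = 0.379747.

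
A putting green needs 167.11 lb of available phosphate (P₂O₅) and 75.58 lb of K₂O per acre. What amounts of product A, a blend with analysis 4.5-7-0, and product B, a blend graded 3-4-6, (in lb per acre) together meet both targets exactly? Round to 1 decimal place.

Let a = lb of product A, b = lb of product B (per acre).
P₂O₅: 0.07·a + 0.04·b = 167.11
K₂O: 0·a + 0.06·b = 75.58
Solving simultaneously: a = 1667.48, b = 1259.67.

1667.5 lb product A, 1259.7 lb product B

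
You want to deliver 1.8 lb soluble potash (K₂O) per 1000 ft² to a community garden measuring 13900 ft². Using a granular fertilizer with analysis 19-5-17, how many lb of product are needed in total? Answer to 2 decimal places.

147.18 lb

Product per 1000 ft² = 1.8 / 17% = 10.5882 lb.
Total product = 10.5882 × 13900 / 1000 = 147.176 lb.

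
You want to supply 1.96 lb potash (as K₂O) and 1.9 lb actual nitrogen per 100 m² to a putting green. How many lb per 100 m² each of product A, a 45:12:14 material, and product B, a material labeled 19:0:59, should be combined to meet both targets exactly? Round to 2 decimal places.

3.13 lb product A, 2.58 lb product B

Per-100 m² balance (a = product A, b = product B):
K₂O: 0.14·a + 0.59·b = 1.96
N: 0.45·a + 0.19·b = 1.9
Solving simultaneously: a = 3.13353, b = 2.57848.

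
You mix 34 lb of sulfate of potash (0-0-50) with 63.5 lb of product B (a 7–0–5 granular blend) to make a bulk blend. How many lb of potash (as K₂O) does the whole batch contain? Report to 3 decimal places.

K₂O mass = 50%×34 + 5%×63.5 = 20.175 lb.

20.175 lb K₂O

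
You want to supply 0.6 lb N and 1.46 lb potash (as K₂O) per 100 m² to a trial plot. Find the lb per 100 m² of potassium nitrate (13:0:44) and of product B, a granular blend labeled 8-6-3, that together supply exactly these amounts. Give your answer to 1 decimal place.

Let a = lb of potassium nitrate, b = lb of product B (per 100 m²).
N: 0.13·a + 0.08·b = 0.6
K₂O: 0.44·a + 0.03·b = 1.46
From row1: a = (0.6 − 0.08·b) / 0.13.
Into row2: 0.44·(0.6 − 0.08·b)/0.13 + 0.03·b = 1.46 → b = 2.37061, a = 3.15655.

3.2 lb potassium nitrate, 2.4 lb product B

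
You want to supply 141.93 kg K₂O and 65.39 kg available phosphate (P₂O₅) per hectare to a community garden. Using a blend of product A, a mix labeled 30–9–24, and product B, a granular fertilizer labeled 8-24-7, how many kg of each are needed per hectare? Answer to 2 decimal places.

Per-hectare balance (a = product A, b = product B):
K₂O: 0.24·a + 0.07·b = 141.93
P₂O₅: 0.09·a + 0.24·b = 65.39
Eliminate a: (row1) − 0.24/0.09·(row2) → -0.57·b = -32.4433, so b = 56.9181.
Back-substitute: a = (141.93 − 0.07·56.9181) / 0.24 = 574.774.

574.77 kg product A, 56.92 kg product B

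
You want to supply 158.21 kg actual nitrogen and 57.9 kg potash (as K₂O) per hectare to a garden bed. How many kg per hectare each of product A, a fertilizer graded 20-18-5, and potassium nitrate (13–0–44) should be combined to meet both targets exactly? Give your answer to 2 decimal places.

With a, b = kg per hectare of product A and potassium nitrate:
N: 0.2·a + 0.13·b = 158.21
K₂O: 0.05·a + 0.44·b = 57.9
Eliminate b: (row1) − 0.13/0.44·(row2) → 0.185227·a = 141.103, so a = 761.784.
Then b = (57.9 − 0.05·761.784) / 0.44 = 45.0245.

761.78 kg product A, 45.02 kg potassium nitrate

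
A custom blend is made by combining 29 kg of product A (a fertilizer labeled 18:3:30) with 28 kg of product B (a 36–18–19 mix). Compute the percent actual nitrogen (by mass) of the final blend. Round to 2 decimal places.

Total mass = 29 + 28 = 57 kg.
N mass = 18%×29 + 36%×28 = 15.3 kg.
% N = 15.3 / 57 = 26.8421%.

26.84% N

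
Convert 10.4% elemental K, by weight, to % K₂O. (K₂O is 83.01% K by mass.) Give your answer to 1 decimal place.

12.5% K₂O

%K₂O = 10.4 / 0.8301 = 12.5286%.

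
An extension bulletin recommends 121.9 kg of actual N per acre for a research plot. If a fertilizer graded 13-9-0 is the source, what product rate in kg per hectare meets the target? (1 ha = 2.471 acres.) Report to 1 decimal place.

Product per acre = 121.9 / 13% = 937.692 kg.
Convert to per hectare: 937.692 × 2.471 = 2317.04 kg.

2317.0 kg of product per hectare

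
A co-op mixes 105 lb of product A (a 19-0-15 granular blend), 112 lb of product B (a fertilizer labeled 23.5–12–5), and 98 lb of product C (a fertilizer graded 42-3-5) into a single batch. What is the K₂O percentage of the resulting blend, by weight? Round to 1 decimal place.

8.3% K₂O

Total mass = 105 + 112 + 98 = 315 lb.
K₂O mass = 15%×105 + 5%×112 + 5%×98 = 26.25 lb.
% K₂O = 26.25 / 315 = 8.33333%.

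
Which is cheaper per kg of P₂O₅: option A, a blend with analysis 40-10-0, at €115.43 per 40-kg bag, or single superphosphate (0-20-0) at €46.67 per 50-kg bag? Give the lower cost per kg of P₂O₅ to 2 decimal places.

option A: P₂O₅ per bag = 40 × 10% = 4 kg; cost = 115.43 / 4 = €28.8575/kg P₂O₅.
single superphosphate: P₂O₅ per bag = 50 × 20% = 10 kg; cost = 46.67 / 10 = €4.6670/kg P₂O₅.
single superphosphate is cheaper.

€4.67 per kg P₂O₅ (single superphosphate)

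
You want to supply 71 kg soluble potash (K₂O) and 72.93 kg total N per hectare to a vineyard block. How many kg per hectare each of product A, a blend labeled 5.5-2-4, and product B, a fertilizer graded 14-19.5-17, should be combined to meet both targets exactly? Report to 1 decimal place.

Let a = kg of product A, b = kg of product B (per hectare).
K₂O: 0.04·a + 0.17·b = 71
N: 0.055·a + 0.14·b = 72.93
From row1: a = (71 − 0.17·b) / 0.04.
Into row2: 0.055·(71 − 0.17·b)/0.04 + 0.14·b = 72.93 → b = 263.413, a = 655.493.

655.5 kg product A, 263.4 kg product B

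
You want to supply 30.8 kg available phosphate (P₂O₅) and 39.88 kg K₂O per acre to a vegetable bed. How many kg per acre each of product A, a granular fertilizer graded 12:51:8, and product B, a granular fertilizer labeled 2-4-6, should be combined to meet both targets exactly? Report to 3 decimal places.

9.226 kg product A, 652.365 kg product B

Per-acre balance (a = product A, b = product B):
P₂O₅: 0.51·a + 0.04·b = 30.8
K₂O: 0.08·a + 0.06·b = 39.88
Eliminate b: (row1) − 0.04/0.06·(row2) → 0.456667·a = 4.21333, so a = 9.22628.
Then b = (39.88 − 0.08·9.22628) / 0.06 = 652.36496.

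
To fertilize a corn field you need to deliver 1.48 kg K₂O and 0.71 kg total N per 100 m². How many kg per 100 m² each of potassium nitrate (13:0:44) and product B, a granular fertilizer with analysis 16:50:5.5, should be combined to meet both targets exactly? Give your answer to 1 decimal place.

3.1 kg potassium nitrate, 1.9 kg product B

With a, b = kg per 100 m² of potassium nitrate and product B:
K₂O: 0.44·a + 0.055·b = 1.48
N: 0.13·a + 0.16·b = 0.71
From row1: a = (1.48 − 0.055·b) / 0.44.
Into row2: 0.13·(1.48 − 0.055·b)/0.44 + 0.16·b = 0.71 → b = 1.89723, a = 3.12648.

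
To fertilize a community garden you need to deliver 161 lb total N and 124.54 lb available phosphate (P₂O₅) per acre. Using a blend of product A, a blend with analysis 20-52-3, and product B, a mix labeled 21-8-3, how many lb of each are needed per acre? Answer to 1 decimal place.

Per-acre balance (a = product A, b = product B):
N: 0.2·a + 0.21·b = 161
P₂O₅: 0.52·a + 0.08·b = 124.54
Solving simultaneously: a = 142.418, b = 631.03.

142.4 lb product A, 631.0 lb product B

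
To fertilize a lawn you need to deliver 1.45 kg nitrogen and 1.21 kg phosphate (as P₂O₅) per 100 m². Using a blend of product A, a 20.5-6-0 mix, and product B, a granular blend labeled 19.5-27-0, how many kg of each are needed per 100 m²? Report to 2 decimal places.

3.56 kg product A, 3.69 kg product B

Let a = kg of product A, b = kg of product B (per 100 m²).
N: 0.205·a + 0.195·b = 1.45
P₂O₅: 0.06·a + 0.27·b = 1.21
Eliminate b: (row1) − 0.195/0.27·(row2) → 0.161667·a = 0.576111, so a = 3.56357.
Then b = (1.21 − 0.06·3.56357) / 0.27 = 3.68958.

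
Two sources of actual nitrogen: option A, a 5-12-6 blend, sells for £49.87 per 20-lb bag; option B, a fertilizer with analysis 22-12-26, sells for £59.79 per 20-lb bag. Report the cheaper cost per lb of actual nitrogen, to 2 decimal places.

option A: N per bag = 20 × 5% = 1 lb; cost = 49.87 / 1 = £49.8700/lb N.
option B: N per bag = 20 × 22% = 4.4 lb; cost = 59.79 / 4.4 = £13.5886/lb N.
option B is cheaper.

£13.59 per lb N (option B)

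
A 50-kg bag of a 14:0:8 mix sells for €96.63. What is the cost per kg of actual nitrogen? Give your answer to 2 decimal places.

€13.80 per kg N

N in bag = 50 × 14% = 7 kg.
Cost per kg N = €96.63 / 7 = €13.8043.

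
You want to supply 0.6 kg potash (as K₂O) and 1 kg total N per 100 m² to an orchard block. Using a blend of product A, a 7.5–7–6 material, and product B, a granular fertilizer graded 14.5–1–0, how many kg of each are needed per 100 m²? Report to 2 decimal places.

10.00 kg product A, 1.72 kg product B

With a, b = kg per 100 m² of product A and product B:
K₂O: 0.06·a + 0·b = 0.6
N: 0.075·a + 0.145·b = 1
Eliminate a: (row1) − 0.06/0.075·(row2) → -0.116·b = -0.2, so b = 1.72414.
Back-substitute: a = (0.6 − 0·1.72414) / 0.06 = 10.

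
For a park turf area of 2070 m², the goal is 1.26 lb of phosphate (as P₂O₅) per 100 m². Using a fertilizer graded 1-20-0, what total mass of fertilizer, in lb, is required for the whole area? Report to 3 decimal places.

130.410 lb

Product per 100 m² = 1.26 / 20% = 6.3 lb.
Total product = 6.3 × 2070 / 100 = 130.41 lb.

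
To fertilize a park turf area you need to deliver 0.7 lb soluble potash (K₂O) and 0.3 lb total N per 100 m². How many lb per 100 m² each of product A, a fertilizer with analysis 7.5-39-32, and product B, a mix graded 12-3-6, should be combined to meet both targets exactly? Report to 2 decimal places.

1.95 lb product A, 1.28 lb product B

Let a = lb of product A, b = lb of product B (per 100 m²).
K₂O: 0.32·a + 0.06·b = 0.7
N: 0.075·a + 0.12·b = 0.3
Eliminate a: (row1) − 0.32/0.075·(row2) → -0.452·b = -0.58, so b = 1.28319.
Back-substitute: a = (0.7 − 0.06·1.28319) / 0.32 = 1.9469.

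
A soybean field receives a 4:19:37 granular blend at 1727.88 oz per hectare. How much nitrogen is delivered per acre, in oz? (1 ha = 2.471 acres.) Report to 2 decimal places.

nitrogen per hectare = 1727.88 × 4% = 69.1152 oz.
Convert to per acre: 69.1152 × 0.404694 = 27.9705 oz.

27.97 oz N per acre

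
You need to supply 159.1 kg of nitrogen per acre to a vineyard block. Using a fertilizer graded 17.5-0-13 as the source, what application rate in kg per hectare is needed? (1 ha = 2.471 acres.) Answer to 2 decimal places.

Product per acre = 159.1 / 17.5% = 909.143 kg.
Convert to per hectare: 909.143 × 2.471 = 2246.492 kg.

2246.49 kg of product per hectare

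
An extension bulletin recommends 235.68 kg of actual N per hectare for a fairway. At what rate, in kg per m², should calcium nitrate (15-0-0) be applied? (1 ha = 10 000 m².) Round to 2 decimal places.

0.16 kg of product per sq m

Product per hectare = 235.68 / 15% = 1571.2 kg.
Convert to per m²: 1571.2 × 0.0001 = 0.15712 kg.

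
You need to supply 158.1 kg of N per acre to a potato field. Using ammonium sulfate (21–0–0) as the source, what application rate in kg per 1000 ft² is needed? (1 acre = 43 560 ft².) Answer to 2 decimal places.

17.28 kg of product per thousand sq ft

Product per acre = 158.1 / 21% = 752.857 kg.
Convert to per 1000 ft²: 752.857 × 0.0229568 = 17.2832 kg.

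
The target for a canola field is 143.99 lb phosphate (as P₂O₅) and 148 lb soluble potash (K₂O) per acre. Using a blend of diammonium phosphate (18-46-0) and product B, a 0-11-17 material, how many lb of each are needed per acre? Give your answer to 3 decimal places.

With a, b = lb per acre of diammonium phosphate and product B:
P₂O₅: 0.46·a + 0.11·b = 143.99
K₂O: 0·a + 0.17·b = 148
Solving simultaneously: a = 104.8376, b = 870.5882.

104.838 lb diammonium phosphate, 870.588 lb product B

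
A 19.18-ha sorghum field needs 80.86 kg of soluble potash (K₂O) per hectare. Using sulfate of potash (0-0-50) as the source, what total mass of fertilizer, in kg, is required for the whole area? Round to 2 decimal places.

Product per hectare = 80.86 / 50% = 161.72 kg.
Total product = 161.72 × 19.18 = 3101.7896 kg.

3101.79 kg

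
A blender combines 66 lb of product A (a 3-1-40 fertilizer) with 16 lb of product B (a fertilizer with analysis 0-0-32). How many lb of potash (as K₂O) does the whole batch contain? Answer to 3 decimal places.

K₂O mass = 40%×66 + 32%×16 = 31.52 lb.

31.520 lb K₂O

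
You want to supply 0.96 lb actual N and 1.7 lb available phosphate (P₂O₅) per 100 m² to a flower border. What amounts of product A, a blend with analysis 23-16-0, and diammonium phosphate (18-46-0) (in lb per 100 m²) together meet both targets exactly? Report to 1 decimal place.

1.8 lb product A, 3.1 lb diammonium phosphate

With a, b = lb per 100 m² of product A and diammonium phosphate:
N: 0.23·a + 0.18·b = 0.96
P₂O₅: 0.16·a + 0.46·b = 1.7
From row1: a = (0.96 − 0.18·b) / 0.23.
Into row2: 0.16·(0.96 − 0.18·b)/0.23 + 0.46·b = 1.7 → b = 3.08312, a = 1.76104.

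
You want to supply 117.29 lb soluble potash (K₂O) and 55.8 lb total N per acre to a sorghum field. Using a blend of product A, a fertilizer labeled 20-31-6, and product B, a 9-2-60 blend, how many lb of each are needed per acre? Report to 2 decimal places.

Let a = lb of product A, b = lb of product B (per acre).
K₂O: 0.06·a + 0.6·b = 117.29
N: 0.2·a + 0.09·b = 55.8
Solving simultaneously: a = 200.034, b = 175.4799.

200.03 lb product A, 175.48 lb product B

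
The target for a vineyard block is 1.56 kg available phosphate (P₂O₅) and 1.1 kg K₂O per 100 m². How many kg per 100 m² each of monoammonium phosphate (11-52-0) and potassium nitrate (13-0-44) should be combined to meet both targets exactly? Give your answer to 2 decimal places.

3.00 kg monoammonium phosphate, 2.50 kg potassium nitrate

Per-100 m² balance (a = monoammonium phosphate, b = potassium nitrate):
P₂O₅: 0.52·a + 0·b = 1.56
K₂O: 0·a + 0.44·b = 1.1
Solving simultaneously: a = 3, b = 2.5.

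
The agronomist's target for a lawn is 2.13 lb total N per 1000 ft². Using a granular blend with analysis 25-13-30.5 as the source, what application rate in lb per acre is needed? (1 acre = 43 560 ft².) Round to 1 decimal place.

Product per 1000 ft² = 2.13 / 25% = 8.52 lb.
Convert to per acre: 8.52 × 43.56 = 371.131 lb.

371.1 lb of product per acre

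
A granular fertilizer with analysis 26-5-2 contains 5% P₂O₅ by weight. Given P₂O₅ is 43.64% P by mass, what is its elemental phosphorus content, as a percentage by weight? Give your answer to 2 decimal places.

%P = 5 × 0.4364 = 2.182%.

2.18% P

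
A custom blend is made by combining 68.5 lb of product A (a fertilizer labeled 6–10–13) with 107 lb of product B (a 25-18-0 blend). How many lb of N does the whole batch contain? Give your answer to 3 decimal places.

30.860 lb N

N mass = 6%×68.5 + 25%×107 = 30.86 lb.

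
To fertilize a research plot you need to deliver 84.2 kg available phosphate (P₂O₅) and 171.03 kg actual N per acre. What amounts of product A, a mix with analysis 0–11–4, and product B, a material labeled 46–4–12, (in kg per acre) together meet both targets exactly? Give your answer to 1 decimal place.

630.3 kg product A, 371.8 kg product B

Per-acre balance (a = product A, b = product B):
P₂O₅: 0.11·a + 0.04·b = 84.2
N: 0·a + 0.46·b = 171.03
Solving simultaneously: a = 630.253, b = 371.804.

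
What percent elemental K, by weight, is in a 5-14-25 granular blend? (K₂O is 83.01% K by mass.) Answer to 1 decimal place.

20.8% K

%K = 25 × 0.8301 = 20.7525%.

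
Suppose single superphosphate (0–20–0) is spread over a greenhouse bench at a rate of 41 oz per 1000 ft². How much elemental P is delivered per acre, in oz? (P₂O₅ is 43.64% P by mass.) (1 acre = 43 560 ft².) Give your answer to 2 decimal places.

P₂O₅ per 1000 ft² = 41 × 20% = 8.2 oz.
Elemental P = 8.2 × 0.4364 = 3.57848 oz per 1000 ft².
Convert to per acre: 3.57848 × 43.56 = 155.879 oz.

155.88 oz P per acre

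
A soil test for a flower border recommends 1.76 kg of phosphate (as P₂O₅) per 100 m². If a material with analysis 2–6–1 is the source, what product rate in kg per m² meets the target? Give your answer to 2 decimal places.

0.29 kg of product per sq m

Product per 100 m² = 1.76 / 6% = 29.3333 kg.
Convert to per m²: 29.3333 × 0.01 = 0.293333 kg.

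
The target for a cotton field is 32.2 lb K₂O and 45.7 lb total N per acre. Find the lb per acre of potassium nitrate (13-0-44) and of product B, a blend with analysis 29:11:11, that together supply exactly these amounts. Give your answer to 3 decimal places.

With a, b = lb per acre of potassium nitrate and product B:
K₂O: 0.44·a + 0.11·b = 32.2
N: 0.13·a + 0.29·b = 45.7
Eliminate b: (row1) − 0.11/0.29·(row2) → 0.39069·a = 14.8655, so a = 38.0494.
Then b = (45.7 − 0.13·38.0494) / 0.29 = 140.5296.

38.049 lb potassium nitrate, 140.530 lb product B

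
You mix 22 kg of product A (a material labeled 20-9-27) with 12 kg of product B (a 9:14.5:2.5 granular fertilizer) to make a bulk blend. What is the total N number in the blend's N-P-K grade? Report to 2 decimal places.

16.12% N

Total mass = 22 + 12 = 34 kg.
N mass = 20%×22 + 9%×12 = 5.48 kg.
% N = 5.48 / 34 = 16.1176%.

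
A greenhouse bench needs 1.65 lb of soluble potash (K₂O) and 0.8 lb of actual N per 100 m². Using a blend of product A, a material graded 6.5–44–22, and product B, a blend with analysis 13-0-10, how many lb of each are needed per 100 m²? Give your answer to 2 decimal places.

6.09 lb product A, 3.11 lb product B

Let a = lb of product A, b = lb of product B (per 100 m²).
K₂O: 0.22·a + 0.1·b = 1.65
N: 0.065·a + 0.13·b = 0.8
Eliminate a: (row1) − 0.22/0.065·(row2) → -0.34·b = -1.05769, so b = 3.11086.
Back-substitute: a = (1.65 − 0.1·3.11086) / 0.22 = 6.08597.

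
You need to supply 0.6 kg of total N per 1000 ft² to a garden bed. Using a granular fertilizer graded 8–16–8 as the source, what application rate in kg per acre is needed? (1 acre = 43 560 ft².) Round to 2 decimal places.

Product per 1000 ft² = 0.6 / 8% = 7.5 kg.
Convert to per acre: 7.5 × 43.56 = 326.7 kg.

326.70 kg of product per acre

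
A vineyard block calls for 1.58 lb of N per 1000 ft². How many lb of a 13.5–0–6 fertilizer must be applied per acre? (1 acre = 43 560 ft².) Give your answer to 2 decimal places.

Product per 1000 ft² = 1.58 / 13.5% = 11.7037 lb.
Convert to per acre: 11.7037 × 43.56 = 509.813 lb.

509.81 lb of product per acre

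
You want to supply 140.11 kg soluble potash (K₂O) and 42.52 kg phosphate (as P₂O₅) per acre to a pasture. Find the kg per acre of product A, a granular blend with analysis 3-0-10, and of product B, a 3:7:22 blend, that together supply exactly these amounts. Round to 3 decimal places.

64.757 kg product A, 607.429 kg product B

Let a = kg of product A, b = kg of product B (per acre).
K₂O: 0.1·a + 0.22·b = 140.11
P₂O₅: 0·a + 0.07·b = 42.52
Solving simultaneously: a = 64.7571, b = 607.4286.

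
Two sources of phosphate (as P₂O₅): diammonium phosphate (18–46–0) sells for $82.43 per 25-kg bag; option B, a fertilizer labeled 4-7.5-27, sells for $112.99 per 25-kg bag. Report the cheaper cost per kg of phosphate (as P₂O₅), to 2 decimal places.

$7.17 per kg P₂O₅ (diammonium phosphate)

diammonium phosphate: P₂O₅ per bag = 25 × 46% = 11.5 kg; cost = 82.43 / 11.5 = $7.1678/kg P₂O₅.
option B: P₂O₅ per bag = 25 × 7.5% = 1.875 kg; cost = 112.99 / 1.875 = $60.2613/kg P₂O₅.
diammonium phosphate is cheaper.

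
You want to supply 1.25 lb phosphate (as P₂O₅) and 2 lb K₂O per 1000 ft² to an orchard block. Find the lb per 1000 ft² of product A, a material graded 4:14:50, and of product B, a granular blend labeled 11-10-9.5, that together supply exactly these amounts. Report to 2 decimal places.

2.21 lb product A, 9.40 lb product B

With a, b = lb per 1000 ft² of product A and product B:
P₂O₅: 0.14·a + 0.1·b = 1.25
K₂O: 0.5·a + 0.095·b = 2
Eliminate a: (row1) − 0.14/0.5·(row2) → 0.0734·b = 0.69, so b = 9.40054.
Back-substitute: a = (1.25 − 0.1·9.40054) / 0.14 = 2.2139.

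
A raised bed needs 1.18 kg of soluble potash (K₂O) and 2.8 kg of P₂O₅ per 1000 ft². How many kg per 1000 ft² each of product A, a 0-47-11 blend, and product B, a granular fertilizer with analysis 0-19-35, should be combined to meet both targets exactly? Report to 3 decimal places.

5.263 kg product A, 1.717 kg product B

Let a = kg of product A, b = kg of product B (per 1000 ft²).
K₂O: 0.11·a + 0.35·b = 1.18
P₂O₅: 0.47·a + 0.19·b = 2.8
Eliminate b: (row1) − 0.35/0.19·(row2) → -0.755789·a = -3.97789, so a = 5.26323.
Then b = (2.8 − 0.47·5.26323) / 0.19 = 1.71727.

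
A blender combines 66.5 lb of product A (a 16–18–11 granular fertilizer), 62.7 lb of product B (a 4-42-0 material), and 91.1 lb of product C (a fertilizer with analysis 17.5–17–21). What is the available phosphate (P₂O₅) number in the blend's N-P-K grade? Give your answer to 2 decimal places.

Total mass = 66.5 + 62.7 + 91.1 = 220.3 lb.
P₂O₅ mass = 18%×66.5 + 42%×62.7 + 17%×91.1 = 53.791 lb.
% P₂O₅ = 53.791 / 220.3 = 24.4172%.

24.42% P₂O₅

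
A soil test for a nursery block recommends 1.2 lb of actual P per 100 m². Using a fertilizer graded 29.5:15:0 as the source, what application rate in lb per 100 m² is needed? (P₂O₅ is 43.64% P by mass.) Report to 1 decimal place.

As P₂O₅: 1.2 / 0.4364 = 2.74977 lb per 100 m².
Product per 100 m² = 2.74977 / 15% = 18.3318 lb.

18.3 lb of product per hundred sq m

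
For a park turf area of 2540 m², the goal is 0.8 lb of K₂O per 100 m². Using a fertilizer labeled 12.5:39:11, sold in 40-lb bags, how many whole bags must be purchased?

5 bags

Product per 100 m² = 0.8 / 11% = 7.27273 lb.
Total product = 7.27273 × 2540 / 100 = 184.727 lb.
Bags = ⌈184.727 / 40⌉ = 5.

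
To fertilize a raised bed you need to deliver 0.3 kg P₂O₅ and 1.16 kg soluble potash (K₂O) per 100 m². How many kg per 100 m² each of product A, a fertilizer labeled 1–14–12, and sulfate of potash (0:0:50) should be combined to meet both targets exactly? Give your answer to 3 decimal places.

2.143 kg product A, 1.806 kg sulfate of potash

With a, b = kg per 100 m² of product A and sulfate of potash:
P₂O₅: 0.14·a + 0·b = 0.3
K₂O: 0.12·a + 0.5·b = 1.16
Solving simultaneously: a = 2.14286, b = 1.80571.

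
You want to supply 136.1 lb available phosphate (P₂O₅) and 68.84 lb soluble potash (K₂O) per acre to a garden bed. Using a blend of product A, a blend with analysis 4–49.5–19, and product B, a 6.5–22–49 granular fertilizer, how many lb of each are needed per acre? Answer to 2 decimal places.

256.76 lb product A, 40.93 lb product B

Per-acre balance (a = product A, b = product B):
P₂O₅: 0.495·a + 0.22·b = 136.1
K₂O: 0.19·a + 0.49·b = 68.84
From row1: a = (136.1 − 0.22·b) / 0.495.
Into row2: 0.19·(136.1 − 0.22·b)/0.495 + 0.49·b = 68.84 → b = 40.9305, a = 256.758.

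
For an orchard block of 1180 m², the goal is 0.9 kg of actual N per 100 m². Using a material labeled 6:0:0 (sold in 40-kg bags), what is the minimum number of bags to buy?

Product per 100 m² = 0.9 / 6% = 15 kg.
Total product = 15 × 1180 / 100 = 177 kg.
Bags = ⌈177 / 40⌉ = 5.

5 bags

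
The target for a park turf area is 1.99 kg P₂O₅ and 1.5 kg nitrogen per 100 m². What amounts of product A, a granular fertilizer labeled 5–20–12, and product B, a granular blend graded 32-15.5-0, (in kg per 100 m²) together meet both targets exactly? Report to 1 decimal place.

7.2 kg product A, 3.6 kg product B

Let a = kg of product A, b = kg of product B (per 100 m²).
P₂O₅: 0.2·a + 0.155·b = 1.99
N: 0.05·a + 0.32·b = 1.5
Solving simultaneously: a = 7.18756, b = 3.56444.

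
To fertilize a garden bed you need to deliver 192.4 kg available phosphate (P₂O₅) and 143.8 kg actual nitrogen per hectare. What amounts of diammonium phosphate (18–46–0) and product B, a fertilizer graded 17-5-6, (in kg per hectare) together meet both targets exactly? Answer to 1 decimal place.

With a, b = kg per hectare of diammonium phosphate and product B:
P₂O₅: 0.46·a + 0.05·b = 192.4
N: 0.18·a + 0.17·b = 143.8
Eliminate b: (row1) − 0.05/0.17·(row2) → 0.407059·a = 150.106, so a = 368.757.
Then b = (143.8 − 0.18·368.757) / 0.17 = 455.434.

368.8 kg diammonium phosphate, 455.4 kg product B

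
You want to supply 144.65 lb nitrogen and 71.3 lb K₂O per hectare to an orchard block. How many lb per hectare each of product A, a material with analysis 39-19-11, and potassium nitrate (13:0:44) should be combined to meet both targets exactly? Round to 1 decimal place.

Let a = lb of product A, b = lb of potassium nitrate (per hectare).
N: 0.39·a + 0.13·b = 144.65
K₂O: 0.11·a + 0.44·b = 71.3
From row1: a = (144.65 − 0.13·b) / 0.39.
Into row2: 0.11·(144.65 − 0.13·b)/0.39 + 0.44·b = 71.3 → b = 75.623, a = 345.69.

345.7 lb product A, 75.6 lb potassium nitrate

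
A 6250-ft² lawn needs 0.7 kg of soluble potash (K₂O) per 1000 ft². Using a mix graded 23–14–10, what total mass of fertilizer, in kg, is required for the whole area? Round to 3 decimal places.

Product per 1000 ft² = 0.7 / 10% = 7 kg.
Total product = 7 × 6250 / 1000 = 43.75 kg.

43.750 kg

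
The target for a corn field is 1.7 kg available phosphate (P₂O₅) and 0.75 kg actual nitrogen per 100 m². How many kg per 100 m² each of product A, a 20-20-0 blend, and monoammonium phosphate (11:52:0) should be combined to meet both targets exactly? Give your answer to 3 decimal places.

Let a = kg of product A, b = kg of monoammonium phosphate (per 100 m²).
P₂O₅: 0.2·a + 0.52·b = 1.7
N: 0.2·a + 0.11·b = 0.75
Eliminate b: (row1) − 0.52/0.11·(row2) → -0.745455·a = -1.84545, so a = 2.47561.
Then b = (0.75 − 0.2·2.47561) / 0.11 = 2.31707.

2.476 kg product A, 2.317 kg monoammonium phosphate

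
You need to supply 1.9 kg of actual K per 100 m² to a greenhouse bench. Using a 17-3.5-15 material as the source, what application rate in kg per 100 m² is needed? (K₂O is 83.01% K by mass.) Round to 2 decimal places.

15.26 kg of product per hundred sq m

As K₂O: 1.9 / 0.8301 = 2.28888 kg per 100 m².
Product per 100 m² = 2.28888 / 15% = 15.2592 kg.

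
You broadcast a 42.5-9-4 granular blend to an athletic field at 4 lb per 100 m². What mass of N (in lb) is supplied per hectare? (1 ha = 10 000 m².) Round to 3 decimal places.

nitrogen per 100 m² = 4 × 42.5% = 1.7 lb.
Convert to per hectare: 1.7 × 100 = 170 lb.

170.000 lb N per hectare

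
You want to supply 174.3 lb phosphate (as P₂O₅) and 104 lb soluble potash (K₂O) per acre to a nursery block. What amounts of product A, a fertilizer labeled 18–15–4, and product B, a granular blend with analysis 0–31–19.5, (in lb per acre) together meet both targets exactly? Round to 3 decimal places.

Let a = lb of product A, b = lb of product B (per acre).
P₂O₅: 0.15·a + 0.31·b = 174.3
K₂O: 0.04·a + 0.195·b = 104
Eliminate b: (row1) − 0.31/0.195·(row2) → 0.0864103·a = 8.96667, so a = 103.7685.
Then b = (104 − 0.04·103.7685) / 0.195 = 512.04748.

103.769 lb product A, 512.047 lb product B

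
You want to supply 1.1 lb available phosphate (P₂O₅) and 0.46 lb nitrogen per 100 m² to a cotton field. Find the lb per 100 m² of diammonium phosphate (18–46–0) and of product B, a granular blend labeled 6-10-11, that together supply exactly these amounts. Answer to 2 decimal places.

2.08 lb diammonium phosphate, 1.42 lb product B

Let a = lb of diammonium phosphate, b = lb of product B (per 100 m²).
P₂O₅: 0.46·a + 0.1·b = 1.1
N: 0.18·a + 0.06·b = 0.46
Eliminate b: (row1) − 0.1/0.06·(row2) → 0.16·a = 0.333333, so a = 2.08333.
Then b = (0.46 − 0.18·2.08333) / 0.06 = 1.41667.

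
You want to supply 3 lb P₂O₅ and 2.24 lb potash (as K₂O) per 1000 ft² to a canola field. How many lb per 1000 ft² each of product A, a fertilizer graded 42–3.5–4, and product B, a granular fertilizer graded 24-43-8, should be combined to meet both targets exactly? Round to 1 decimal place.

50.2 lb product A, 2.9 lb product B

Let a = lb of product A, b = lb of product B (per 1000 ft²).
P₂O₅: 0.035·a + 0.43·b = 3
K₂O: 0.04·a + 0.08·b = 2.24
Solving simultaneously: a = 50.2222, b = 2.88889.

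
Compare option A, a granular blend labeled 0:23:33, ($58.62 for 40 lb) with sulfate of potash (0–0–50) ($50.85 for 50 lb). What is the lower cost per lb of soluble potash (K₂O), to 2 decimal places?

$2.03 per lb K₂O (sulfate of potash)

option A: K₂O per bag = 40 × 33% = 13.2 lb; cost = 58.62 / 13.2 = $4.4409/lb K₂O.
sulfate of potash: K₂O per bag = 50 × 50% = 25 lb; cost = 50.85 / 25 = $2.0340/lb K₂O.
sulfate of potash is cheaper.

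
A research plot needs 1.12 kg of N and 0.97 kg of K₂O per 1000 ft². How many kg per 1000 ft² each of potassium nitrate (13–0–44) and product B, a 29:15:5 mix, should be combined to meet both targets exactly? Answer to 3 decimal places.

Per-1000 ft² balance (a = potassium nitrate, b = product B):
N: 0.13·a + 0.29·b = 1.12
K₂O: 0.44·a + 0.05·b = 0.97
From row1: a = (1.12 − 0.29·b) / 0.13.
Into row2: 0.44·(1.12 − 0.29·b)/0.13 + 0.05·b = 0.97 → b = 3.02808, a = 1.86045.

1.860 kg potassium nitrate, 3.028 kg product B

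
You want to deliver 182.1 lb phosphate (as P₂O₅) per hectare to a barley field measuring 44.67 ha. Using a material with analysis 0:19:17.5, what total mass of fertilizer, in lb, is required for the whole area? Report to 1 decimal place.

Product per hectare = 182.1 / 19% = 958.421 lb.
Total product = 958.421 × 44.67 = 42812.67 lb.

42812.7 lb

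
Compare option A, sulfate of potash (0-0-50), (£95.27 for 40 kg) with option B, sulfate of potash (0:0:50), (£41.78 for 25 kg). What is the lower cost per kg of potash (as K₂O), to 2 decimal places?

option A: K₂O per bag = 40 × 50% = 20 kg; cost = 95.27 / 20 = £4.7635/kg K₂O.
option B: K₂O per bag = 25 × 50% = 12.5 kg; cost = 41.78 / 12.5 = £3.3424/kg K₂O.
option B is cheaper.

£3.34 per kg K₂O (option B)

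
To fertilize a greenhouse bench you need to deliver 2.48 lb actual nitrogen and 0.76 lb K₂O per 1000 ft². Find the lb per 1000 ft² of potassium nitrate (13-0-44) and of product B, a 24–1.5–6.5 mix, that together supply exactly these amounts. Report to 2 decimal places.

0.22 lb potassium nitrate, 10.22 lb product B

With a, b = lb per 1000 ft² of potassium nitrate and product B:
N: 0.13·a + 0.24·b = 2.48
K₂O: 0.44·a + 0.065·b = 0.76
From row1: a = (2.48 − 0.24·b) / 0.13.
Into row2: 0.44·(2.48 − 0.24·b)/0.13 + 0.065·b = 0.76 → b = 10.2151, a = 0.218219.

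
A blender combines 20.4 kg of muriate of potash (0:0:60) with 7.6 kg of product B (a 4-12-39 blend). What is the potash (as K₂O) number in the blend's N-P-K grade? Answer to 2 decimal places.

Total mass = 20.4 + 7.6 = 28 kg.
K₂O mass = 60%×20.4 + 39%×7.6 = 15.204 kg.
% K₂O = 15.204 / 28 = 54.3%.

54.30% K₂O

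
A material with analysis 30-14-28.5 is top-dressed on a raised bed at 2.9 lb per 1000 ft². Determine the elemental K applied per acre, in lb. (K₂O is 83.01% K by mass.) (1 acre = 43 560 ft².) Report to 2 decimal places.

K₂O per 1000 ft² = 2.9 × 28.5% = 0.8265 lb.
Elemental K = 0.8265 × 0.8301 = 0.686078 lb per 1000 ft².
Convert to per acre: 0.686078 × 43.56 = 29.8855 lb.

29.89 lb K per acre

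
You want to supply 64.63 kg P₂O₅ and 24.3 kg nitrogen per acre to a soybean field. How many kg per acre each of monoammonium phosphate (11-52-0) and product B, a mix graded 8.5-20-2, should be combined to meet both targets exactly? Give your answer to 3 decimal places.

Per-acre balance (a = monoammonium phosphate, b = product B):
P₂O₅: 0.52·a + 0.2·b = 64.63
N: 0.11·a + 0.085·b = 24.3
From row1: a = (64.63 − 0.2·b) / 0.52.
Into row2: 0.11·(64.63 − 0.2·b)/0.52 + 0.085·b = 24.3 → b = 248.95045, a = 28.5383.

28.538 kg monoammonium phosphate, 248.950 kg product B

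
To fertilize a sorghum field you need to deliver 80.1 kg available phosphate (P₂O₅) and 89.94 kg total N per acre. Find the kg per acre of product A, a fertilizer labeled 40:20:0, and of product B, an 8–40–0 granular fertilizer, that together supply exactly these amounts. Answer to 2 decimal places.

Per-acre balance (a = product A, b = product B):
P₂O₅: 0.2·a + 0.4·b = 80.1
N: 0.4·a + 0.08·b = 89.94
Solving simultaneously: a = 205.333, b = 97.5833.

205.33 kg product A, 97.58 kg product B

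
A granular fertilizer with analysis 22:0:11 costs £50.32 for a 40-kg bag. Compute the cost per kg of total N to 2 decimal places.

£5.72 per kg N

N in bag = 40 × 22% = 8.8 kg.
Cost per kg N = £50.32 / 8.8 = £5.7182.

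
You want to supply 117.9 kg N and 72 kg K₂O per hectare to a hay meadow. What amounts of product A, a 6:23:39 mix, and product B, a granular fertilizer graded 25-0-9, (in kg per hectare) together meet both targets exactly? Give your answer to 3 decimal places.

Let a = kg of product A, b = kg of product B (per hectare).
N: 0.06·a + 0.25·b = 117.9
K₂O: 0.39·a + 0.09·b = 72
Solving simultaneously: a = 80.22801, b = 452.3453.

80.228 kg product A, 452.345 kg product B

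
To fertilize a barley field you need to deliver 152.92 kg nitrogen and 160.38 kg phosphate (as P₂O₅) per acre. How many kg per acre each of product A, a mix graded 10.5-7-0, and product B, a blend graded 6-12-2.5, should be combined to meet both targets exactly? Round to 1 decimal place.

Per-acre balance (a = product A, b = product B):
N: 0.105·a + 0.06·b = 152.92
P₂O₅: 0.07·a + 0.12·b = 160.38
Solving simultaneously: a = 1039, b = 730.417.

1039.0 kg product A, 730.4 kg product B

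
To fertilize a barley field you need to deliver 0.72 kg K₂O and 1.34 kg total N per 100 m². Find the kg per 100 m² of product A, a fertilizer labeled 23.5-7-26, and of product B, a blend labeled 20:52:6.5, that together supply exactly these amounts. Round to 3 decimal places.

Let a = kg of product A, b = kg of product B (per 100 m²).
K₂O: 0.26·a + 0.065·b = 0.72
N: 0.235·a + 0.2·b = 1.34
From row1: a = (0.72 − 0.065·b) / 0.26.
Into row2: 0.235·(0.72 − 0.065·b)/0.26 + 0.2·b = 1.34 → b = 4.87951, a = 1.54935.

1.549 kg product A, 4.880 kg product B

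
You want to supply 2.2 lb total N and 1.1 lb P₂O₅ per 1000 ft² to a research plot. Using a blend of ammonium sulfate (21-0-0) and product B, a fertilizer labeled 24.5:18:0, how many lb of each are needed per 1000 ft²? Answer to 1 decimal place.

Let a = lb of ammonium sulfate, b = lb of product B (per 1000 ft²).
N: 0.21·a + 0.245·b = 2.2
P₂O₅: 0·a + 0.18·b = 1.1
Solving simultaneously: a = 3.34656, b = 6.11111.

3.3 lb ammonium sulfate, 6.1 lb product B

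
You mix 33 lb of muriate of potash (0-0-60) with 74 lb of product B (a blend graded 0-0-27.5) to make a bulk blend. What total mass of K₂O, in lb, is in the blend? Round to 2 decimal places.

40.15 lb K₂O

K₂O mass = 60%×33 + 27.5%×74 = 40.15 lb.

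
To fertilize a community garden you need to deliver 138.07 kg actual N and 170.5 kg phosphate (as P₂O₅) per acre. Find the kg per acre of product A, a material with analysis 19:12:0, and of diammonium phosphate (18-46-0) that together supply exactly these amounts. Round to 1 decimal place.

498.8 kg product A, 240.5 kg diammonium phosphate

With a, b = kg per acre of product A and diammonium phosphate:
N: 0.19·a + 0.18·b = 138.07
P₂O₅: 0.12·a + 0.46·b = 170.5
Solving simultaneously: a = 498.818, b = 240.526.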